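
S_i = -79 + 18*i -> [-79, -61, -43, -25, -7]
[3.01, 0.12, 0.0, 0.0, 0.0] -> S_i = 3.01*0.04^i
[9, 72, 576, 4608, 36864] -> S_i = 9*8^i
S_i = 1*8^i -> [1, 8, 64, 512, 4096]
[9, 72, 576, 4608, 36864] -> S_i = 9*8^i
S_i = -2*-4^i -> [-2, 8, -32, 128, -512]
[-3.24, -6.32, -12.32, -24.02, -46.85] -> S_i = -3.24*1.95^i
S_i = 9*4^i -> [9, 36, 144, 576, 2304]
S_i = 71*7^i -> [71, 497, 3479, 24353, 170471]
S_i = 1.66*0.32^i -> [1.66, 0.53, 0.17, 0.05, 0.02]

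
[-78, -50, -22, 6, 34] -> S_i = -78 + 28*i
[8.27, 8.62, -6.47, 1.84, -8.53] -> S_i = Random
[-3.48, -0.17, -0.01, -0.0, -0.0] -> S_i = -3.48*0.05^i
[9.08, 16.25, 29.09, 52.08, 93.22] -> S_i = 9.08*1.79^i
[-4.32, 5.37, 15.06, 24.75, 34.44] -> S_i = -4.32 + 9.69*i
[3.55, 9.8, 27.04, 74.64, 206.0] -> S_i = 3.55*2.76^i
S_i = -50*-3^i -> [-50, 150, -450, 1350, -4050]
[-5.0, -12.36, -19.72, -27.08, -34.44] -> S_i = -5.00 + -7.36*i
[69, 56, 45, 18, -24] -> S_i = Random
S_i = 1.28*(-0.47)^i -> [1.28, -0.6, 0.28, -0.13, 0.06]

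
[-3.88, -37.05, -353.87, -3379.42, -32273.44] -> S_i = -3.88*9.55^i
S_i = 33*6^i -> [33, 198, 1188, 7128, 42768]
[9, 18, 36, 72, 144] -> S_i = 9*2^i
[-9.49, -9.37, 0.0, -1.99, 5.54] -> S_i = Random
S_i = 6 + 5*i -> [6, 11, 16, 21, 26]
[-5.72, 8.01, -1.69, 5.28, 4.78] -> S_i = Random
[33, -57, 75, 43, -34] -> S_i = Random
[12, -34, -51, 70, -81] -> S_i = Random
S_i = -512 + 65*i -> [-512, -447, -382, -317, -252]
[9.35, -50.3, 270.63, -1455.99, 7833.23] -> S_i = 9.35*(-5.38)^i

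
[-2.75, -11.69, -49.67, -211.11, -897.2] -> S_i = -2.75*4.25^i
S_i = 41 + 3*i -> [41, 44, 47, 50, 53]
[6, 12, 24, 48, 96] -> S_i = 6*2^i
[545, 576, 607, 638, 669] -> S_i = 545 + 31*i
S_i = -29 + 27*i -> [-29, -2, 25, 52, 79]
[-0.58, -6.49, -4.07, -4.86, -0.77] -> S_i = Random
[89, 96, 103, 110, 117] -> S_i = 89 + 7*i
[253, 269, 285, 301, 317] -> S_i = 253 + 16*i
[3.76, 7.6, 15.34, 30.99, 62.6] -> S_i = 3.76*2.02^i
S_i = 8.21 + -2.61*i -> [8.21, 5.6, 2.99, 0.38, -2.23]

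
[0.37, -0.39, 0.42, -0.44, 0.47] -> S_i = 0.37*(-1.06)^i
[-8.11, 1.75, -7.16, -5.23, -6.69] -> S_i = Random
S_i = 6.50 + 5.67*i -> [6.5, 12.17, 17.84, 23.51, 29.18]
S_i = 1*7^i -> [1, 7, 49, 343, 2401]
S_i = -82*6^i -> [-82, -492, -2952, -17712, -106272]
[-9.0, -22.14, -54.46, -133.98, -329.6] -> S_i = -9.00*2.46^i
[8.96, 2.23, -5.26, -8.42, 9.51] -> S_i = Random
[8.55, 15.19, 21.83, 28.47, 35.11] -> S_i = 8.55 + 6.64*i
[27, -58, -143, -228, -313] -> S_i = 27 + -85*i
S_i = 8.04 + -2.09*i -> [8.04, 5.95, 3.86, 1.77, -0.32]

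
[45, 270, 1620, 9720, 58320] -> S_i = 45*6^i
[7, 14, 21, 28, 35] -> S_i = 7 + 7*i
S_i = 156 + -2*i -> [156, 154, 152, 150, 148]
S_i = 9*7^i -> [9, 63, 441, 3087, 21609]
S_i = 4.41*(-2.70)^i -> [4.41, -11.91, 32.15, -86.8, 234.37]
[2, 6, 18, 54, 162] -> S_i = 2*3^i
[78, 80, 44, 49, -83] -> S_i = Random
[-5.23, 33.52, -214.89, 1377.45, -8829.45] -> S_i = -5.23*(-6.41)^i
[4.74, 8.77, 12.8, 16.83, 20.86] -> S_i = 4.74 + 4.03*i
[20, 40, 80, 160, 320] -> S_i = 20*2^i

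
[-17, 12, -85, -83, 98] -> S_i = Random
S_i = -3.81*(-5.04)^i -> [-3.81, 19.2, -96.78, 487.77, -2458.37]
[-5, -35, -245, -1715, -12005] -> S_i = -5*7^i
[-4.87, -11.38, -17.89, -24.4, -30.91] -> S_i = -4.87 + -6.51*i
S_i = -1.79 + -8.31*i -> [-1.79, -10.1, -18.41, -26.72, -35.03]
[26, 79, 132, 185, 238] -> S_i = 26 + 53*i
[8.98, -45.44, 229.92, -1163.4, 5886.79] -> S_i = 8.98*(-5.06)^i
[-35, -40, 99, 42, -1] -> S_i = Random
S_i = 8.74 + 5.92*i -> [8.74, 14.66, 20.58, 26.5, 32.42]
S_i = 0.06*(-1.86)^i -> [0.06, -0.11, 0.21, -0.39, 0.72]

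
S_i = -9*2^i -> [-9, -18, -36, -72, -144]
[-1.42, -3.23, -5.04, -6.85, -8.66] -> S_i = -1.42 + -1.81*i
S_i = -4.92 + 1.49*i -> [-4.92, -3.43, -1.94, -0.45, 1.04]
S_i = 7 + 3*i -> [7, 10, 13, 16, 19]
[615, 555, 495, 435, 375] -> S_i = 615 + -60*i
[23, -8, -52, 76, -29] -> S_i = Random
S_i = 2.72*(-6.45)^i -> [2.72, -17.54, 113.16, -729.87, 4707.69]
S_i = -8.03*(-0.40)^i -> [-8.03, 3.21, -1.28, 0.51, -0.21]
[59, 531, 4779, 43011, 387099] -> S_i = 59*9^i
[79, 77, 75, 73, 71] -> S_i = 79 + -2*i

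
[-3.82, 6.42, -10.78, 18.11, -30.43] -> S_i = -3.82*(-1.68)^i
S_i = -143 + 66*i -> [-143, -77, -11, 55, 121]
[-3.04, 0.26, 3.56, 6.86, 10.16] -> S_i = -3.04 + 3.30*i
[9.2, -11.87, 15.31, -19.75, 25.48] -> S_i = 9.20*(-1.29)^i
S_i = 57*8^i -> [57, 456, 3648, 29184, 233472]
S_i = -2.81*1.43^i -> [-2.81, -4.02, -5.75, -8.22, -11.75]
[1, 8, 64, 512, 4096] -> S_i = 1*8^i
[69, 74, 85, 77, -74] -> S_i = Random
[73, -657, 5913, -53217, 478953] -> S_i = 73*-9^i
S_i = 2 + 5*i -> [2, 7, 12, 17, 22]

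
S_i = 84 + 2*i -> [84, 86, 88, 90, 92]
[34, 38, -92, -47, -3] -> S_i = Random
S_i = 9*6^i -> [9, 54, 324, 1944, 11664]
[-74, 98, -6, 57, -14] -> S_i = Random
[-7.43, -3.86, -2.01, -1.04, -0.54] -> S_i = -7.43*0.52^i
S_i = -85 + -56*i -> [-85, -141, -197, -253, -309]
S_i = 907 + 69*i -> [907, 976, 1045, 1114, 1183]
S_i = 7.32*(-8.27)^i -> [7.32, -60.54, 500.64, -4140.26, 34239.95]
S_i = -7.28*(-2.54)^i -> [-7.28, 18.49, -46.97, 119.3, -303.02]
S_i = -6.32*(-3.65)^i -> [-6.32, 23.07, -84.2, 307.32, -1121.73]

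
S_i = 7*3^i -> [7, 21, 63, 189, 567]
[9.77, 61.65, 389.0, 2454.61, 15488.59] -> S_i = 9.77*6.31^i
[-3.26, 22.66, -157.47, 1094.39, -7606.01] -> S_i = -3.26*(-6.95)^i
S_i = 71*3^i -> [71, 213, 639, 1917, 5751]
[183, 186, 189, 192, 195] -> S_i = 183 + 3*i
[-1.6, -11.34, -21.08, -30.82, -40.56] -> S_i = -1.60 + -9.74*i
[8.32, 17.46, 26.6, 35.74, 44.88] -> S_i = 8.32 + 9.14*i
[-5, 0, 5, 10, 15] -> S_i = -5 + 5*i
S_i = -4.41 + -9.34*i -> [-4.41, -13.75, -23.09, -32.43, -41.77]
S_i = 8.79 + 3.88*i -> [8.79, 12.67, 16.55, 20.43, 24.31]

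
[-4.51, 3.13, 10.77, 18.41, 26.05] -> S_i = -4.51 + 7.64*i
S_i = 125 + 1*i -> [125, 126, 127, 128, 129]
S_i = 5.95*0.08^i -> [5.95, 0.48, 0.04, 0.0, 0.0]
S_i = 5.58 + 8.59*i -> [5.58, 14.17, 22.76, 31.35, 39.94]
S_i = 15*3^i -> [15, 45, 135, 405, 1215]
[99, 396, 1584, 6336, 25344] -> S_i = 99*4^i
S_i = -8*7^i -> [-8, -56, -392, -2744, -19208]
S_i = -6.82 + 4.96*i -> [-6.82, -1.86, 3.1, 8.06, 13.02]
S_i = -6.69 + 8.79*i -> [-6.69, 2.1, 10.89, 19.68, 28.47]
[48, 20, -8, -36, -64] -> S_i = 48 + -28*i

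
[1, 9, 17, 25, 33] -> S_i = 1 + 8*i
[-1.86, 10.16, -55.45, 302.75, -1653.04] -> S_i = -1.86*(-5.46)^i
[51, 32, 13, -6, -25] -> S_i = 51 + -19*i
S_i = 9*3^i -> [9, 27, 81, 243, 729]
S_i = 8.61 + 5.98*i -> [8.61, 14.59, 20.57, 26.55, 32.53]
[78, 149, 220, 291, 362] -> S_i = 78 + 71*i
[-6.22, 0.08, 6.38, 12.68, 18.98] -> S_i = -6.22 + 6.30*i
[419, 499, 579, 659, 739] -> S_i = 419 + 80*i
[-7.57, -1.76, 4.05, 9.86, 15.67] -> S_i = -7.57 + 5.81*i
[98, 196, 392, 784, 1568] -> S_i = 98*2^i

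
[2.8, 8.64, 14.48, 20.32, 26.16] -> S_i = 2.80 + 5.84*i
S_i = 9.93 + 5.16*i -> [9.93, 15.09, 20.25, 25.41, 30.57]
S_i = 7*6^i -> [7, 42, 252, 1512, 9072]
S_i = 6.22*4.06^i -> [6.22, 25.25, 102.53, 416.26, 1690.03]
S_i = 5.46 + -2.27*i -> [5.46, 3.19, 0.92, -1.35, -3.62]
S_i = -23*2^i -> [-23, -46, -92, -184, -368]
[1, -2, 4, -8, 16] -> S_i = 1*-2^i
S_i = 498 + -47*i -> [498, 451, 404, 357, 310]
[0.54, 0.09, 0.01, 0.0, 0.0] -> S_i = 0.54*0.16^i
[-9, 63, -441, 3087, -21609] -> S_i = -9*-7^i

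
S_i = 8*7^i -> [8, 56, 392, 2744, 19208]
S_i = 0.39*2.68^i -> [0.39, 1.05, 2.8, 7.51, 20.12]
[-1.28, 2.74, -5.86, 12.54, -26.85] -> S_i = -1.28*(-2.14)^i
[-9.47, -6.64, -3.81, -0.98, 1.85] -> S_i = -9.47 + 2.83*i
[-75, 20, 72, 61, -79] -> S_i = Random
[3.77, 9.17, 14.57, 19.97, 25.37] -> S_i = 3.77 + 5.40*i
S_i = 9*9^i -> [9, 81, 729, 6561, 59049]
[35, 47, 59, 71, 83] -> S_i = 35 + 12*i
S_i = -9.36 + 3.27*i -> [-9.36, -6.09, -2.82, 0.45, 3.72]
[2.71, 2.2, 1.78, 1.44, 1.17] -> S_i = 2.71*0.81^i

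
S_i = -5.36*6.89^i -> [-5.36, -36.93, -254.45, -1753.16, -12079.3]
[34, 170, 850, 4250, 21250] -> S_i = 34*5^i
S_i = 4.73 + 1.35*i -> [4.73, 6.08, 7.43, 8.78, 10.13]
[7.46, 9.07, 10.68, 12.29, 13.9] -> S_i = 7.46 + 1.61*i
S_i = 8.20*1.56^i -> [8.2, 12.79, 19.96, 31.13, 48.56]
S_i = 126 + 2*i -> [126, 128, 130, 132, 134]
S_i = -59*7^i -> [-59, -413, -2891, -20237, -141659]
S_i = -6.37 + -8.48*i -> [-6.37, -14.85, -23.33, -31.81, -40.29]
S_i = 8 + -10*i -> [8, -2, -12, -22, -32]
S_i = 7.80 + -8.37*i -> [7.8, -0.57, -8.94, -17.31, -25.68]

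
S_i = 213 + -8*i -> [213, 205, 197, 189, 181]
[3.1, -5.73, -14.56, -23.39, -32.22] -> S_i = 3.10 + -8.83*i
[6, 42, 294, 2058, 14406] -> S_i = 6*7^i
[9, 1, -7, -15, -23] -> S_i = 9 + -8*i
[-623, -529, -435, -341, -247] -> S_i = -623 + 94*i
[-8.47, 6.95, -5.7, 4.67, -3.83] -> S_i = -8.47*(-0.82)^i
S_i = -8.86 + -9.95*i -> [-8.86, -18.81, -28.76, -38.71, -48.66]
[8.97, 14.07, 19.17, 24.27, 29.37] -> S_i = 8.97 + 5.10*i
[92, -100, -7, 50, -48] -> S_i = Random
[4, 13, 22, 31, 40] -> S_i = 4 + 9*i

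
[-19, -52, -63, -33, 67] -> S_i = Random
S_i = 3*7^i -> [3, 21, 147, 1029, 7203]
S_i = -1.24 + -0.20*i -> [-1.24, -1.44, -1.64, -1.84, -2.04]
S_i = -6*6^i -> [-6, -36, -216, -1296, -7776]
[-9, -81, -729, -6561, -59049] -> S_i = -9*9^i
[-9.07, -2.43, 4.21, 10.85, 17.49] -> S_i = -9.07 + 6.64*i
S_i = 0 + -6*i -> [0, -6, -12, -18, -24]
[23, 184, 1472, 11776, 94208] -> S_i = 23*8^i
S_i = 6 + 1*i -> [6, 7, 8, 9, 10]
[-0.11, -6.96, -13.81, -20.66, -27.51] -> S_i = -0.11 + -6.85*i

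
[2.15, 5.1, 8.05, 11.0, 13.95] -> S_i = 2.15 + 2.95*i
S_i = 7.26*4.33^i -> [7.26, 31.44, 136.12, 589.39, 2552.04]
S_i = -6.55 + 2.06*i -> [-6.55, -4.49, -2.43, -0.37, 1.69]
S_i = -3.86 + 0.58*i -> [-3.86, -3.28, -2.7, -2.12, -1.54]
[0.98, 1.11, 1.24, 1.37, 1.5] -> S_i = 0.98 + 0.13*i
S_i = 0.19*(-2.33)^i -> [0.19, -0.44, 1.03, -2.4, 5.6]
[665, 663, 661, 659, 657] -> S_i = 665 + -2*i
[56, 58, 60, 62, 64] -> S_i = 56 + 2*i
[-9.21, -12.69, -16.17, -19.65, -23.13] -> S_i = -9.21 + -3.48*i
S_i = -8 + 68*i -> [-8, 60, 128, 196, 264]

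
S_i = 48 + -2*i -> [48, 46, 44, 42, 40]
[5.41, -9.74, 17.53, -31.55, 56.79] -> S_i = 5.41*(-1.80)^i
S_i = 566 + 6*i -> [566, 572, 578, 584, 590]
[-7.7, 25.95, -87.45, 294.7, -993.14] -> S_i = -7.70*(-3.37)^i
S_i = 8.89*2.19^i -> [8.89, 19.47, 42.64, 93.38, 204.49]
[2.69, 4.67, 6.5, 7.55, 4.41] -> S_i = Random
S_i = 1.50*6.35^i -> [1.5, 9.52, 60.48, 384.07, 2438.86]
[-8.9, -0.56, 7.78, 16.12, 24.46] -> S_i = -8.90 + 8.34*i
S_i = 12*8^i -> [12, 96, 768, 6144, 49152]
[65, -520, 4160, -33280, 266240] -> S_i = 65*-8^i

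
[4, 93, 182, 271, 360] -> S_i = 4 + 89*i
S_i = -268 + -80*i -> [-268, -348, -428, -508, -588]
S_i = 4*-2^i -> [4, -8, 16, -32, 64]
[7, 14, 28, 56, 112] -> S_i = 7*2^i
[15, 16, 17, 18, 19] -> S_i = 15 + 1*i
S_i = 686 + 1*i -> [686, 687, 688, 689, 690]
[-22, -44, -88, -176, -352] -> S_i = -22*2^i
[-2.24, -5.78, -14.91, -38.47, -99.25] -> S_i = -2.24*2.58^i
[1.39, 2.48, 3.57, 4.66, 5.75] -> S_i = 1.39 + 1.09*i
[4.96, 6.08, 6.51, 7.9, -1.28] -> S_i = Random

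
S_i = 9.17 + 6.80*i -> [9.17, 15.97, 22.77, 29.57, 36.37]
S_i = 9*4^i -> [9, 36, 144, 576, 2304]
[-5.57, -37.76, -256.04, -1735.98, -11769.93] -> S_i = -5.57*6.78^i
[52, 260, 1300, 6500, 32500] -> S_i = 52*5^i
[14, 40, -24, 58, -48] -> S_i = Random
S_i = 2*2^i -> [2, 4, 8, 16, 32]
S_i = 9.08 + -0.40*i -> [9.08, 8.68, 8.28, 7.88, 7.48]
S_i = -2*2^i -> [-2, -4, -8, -16, -32]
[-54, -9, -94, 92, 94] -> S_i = Random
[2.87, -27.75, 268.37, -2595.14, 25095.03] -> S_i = 2.87*(-9.67)^i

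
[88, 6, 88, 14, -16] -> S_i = Random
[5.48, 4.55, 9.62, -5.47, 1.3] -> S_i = Random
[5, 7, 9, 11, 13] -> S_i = 5 + 2*i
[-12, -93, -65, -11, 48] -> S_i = Random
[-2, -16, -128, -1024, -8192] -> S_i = -2*8^i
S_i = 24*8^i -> [24, 192, 1536, 12288, 98304]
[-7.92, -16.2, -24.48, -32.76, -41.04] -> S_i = -7.92 + -8.28*i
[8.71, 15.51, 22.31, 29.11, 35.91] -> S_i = 8.71 + 6.80*i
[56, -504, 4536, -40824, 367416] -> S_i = 56*-9^i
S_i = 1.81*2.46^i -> [1.81, 4.45, 10.95, 26.95, 66.29]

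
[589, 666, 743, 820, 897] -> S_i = 589 + 77*i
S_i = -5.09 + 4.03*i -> [-5.09, -1.06, 2.97, 7.0, 11.03]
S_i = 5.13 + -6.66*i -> [5.13, -1.53, -8.19, -14.85, -21.51]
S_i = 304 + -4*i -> [304, 300, 296, 292, 288]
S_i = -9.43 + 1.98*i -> [-9.43, -7.45, -5.47, -3.49, -1.51]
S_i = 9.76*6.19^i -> [9.76, 60.41, 373.97, 2314.84, 14328.89]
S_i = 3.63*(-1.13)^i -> [3.63, -4.1, 4.64, -5.24, 5.92]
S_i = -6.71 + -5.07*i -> [-6.71, -11.78, -16.85, -21.92, -26.99]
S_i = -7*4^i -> [-7, -28, -112, -448, -1792]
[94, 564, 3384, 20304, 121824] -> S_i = 94*6^i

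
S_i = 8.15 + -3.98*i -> [8.15, 4.17, 0.19, -3.79, -7.77]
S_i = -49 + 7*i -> [-49, -42, -35, -28, -21]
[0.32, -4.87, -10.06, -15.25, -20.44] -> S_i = 0.32 + -5.19*i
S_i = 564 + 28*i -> [564, 592, 620, 648, 676]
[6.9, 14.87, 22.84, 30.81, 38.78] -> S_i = 6.90 + 7.97*i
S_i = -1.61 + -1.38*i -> [-1.61, -2.99, -4.37, -5.75, -7.13]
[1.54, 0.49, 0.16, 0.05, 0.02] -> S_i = 1.54*0.32^i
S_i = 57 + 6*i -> [57, 63, 69, 75, 81]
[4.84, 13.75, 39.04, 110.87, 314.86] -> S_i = 4.84*2.84^i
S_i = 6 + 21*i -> [6, 27, 48, 69, 90]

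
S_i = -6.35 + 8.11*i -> [-6.35, 1.76, 9.87, 17.98, 26.09]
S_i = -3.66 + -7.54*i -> [-3.66, -11.2, -18.74, -26.28, -33.82]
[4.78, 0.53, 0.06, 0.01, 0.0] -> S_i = 4.78*0.11^i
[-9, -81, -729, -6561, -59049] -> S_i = -9*9^i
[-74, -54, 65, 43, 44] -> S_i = Random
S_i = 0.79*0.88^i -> [0.79, 0.7, 0.61, 0.54, 0.47]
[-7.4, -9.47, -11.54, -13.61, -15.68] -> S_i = -7.40 + -2.07*i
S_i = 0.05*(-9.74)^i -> [0.05, -0.49, 4.74, -46.2, 449.99]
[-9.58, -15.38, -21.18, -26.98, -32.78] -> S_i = -9.58 + -5.80*i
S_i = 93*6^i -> [93, 558, 3348, 20088, 120528]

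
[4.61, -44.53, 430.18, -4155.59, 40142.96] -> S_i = 4.61*(-9.66)^i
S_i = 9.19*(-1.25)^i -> [9.19, -11.49, 14.36, -17.95, 22.44]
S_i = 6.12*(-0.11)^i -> [6.12, -0.67, 0.07, -0.01, 0.0]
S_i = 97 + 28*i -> [97, 125, 153, 181, 209]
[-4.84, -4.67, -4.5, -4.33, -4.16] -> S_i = -4.84 + 0.17*i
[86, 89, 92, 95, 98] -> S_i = 86 + 3*i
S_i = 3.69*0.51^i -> [3.69, 1.88, 0.96, 0.49, 0.25]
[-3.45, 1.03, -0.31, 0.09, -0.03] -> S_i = -3.45*(-0.30)^i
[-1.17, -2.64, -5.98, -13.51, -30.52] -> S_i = -1.17*2.26^i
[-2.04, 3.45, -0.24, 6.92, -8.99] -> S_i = Random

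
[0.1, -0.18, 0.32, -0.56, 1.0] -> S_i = 0.10*(-1.78)^i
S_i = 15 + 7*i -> [15, 22, 29, 36, 43]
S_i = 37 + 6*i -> [37, 43, 49, 55, 61]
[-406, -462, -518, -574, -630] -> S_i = -406 + -56*i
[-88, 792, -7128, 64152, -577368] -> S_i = -88*-9^i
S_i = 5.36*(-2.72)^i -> [5.36, -14.58, 39.66, -107.86, 293.39]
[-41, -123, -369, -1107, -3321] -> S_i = -41*3^i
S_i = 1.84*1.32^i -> [1.84, 2.43, 3.21, 4.23, 5.59]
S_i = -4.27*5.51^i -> [-4.27, -23.53, -129.64, -714.3, -3935.81]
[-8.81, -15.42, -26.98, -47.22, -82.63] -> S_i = -8.81*1.75^i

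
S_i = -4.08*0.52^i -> [-4.08, -2.12, -1.1, -0.57, -0.3]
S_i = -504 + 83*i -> [-504, -421, -338, -255, -172]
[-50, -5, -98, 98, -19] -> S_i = Random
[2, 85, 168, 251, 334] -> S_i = 2 + 83*i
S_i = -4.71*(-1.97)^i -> [-4.71, 9.28, -18.28, 36.01, -70.94]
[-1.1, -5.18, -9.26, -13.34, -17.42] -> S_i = -1.10 + -4.08*i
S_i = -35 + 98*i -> [-35, 63, 161, 259, 357]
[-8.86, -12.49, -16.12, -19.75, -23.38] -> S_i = -8.86 + -3.63*i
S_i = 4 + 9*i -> [4, 13, 22, 31, 40]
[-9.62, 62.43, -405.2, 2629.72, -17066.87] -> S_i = -9.62*(-6.49)^i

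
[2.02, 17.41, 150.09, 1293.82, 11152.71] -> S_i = 2.02*8.62^i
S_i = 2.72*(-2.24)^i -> [2.72, -6.09, 13.65, -30.57, 68.48]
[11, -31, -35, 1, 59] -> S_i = Random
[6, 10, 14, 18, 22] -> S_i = 6 + 4*i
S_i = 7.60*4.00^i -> [7.6, 30.4, 121.6, 486.4, 1945.6]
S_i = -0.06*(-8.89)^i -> [-0.06, 0.53, -4.74, 42.16, -374.76]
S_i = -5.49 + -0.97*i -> [-5.49, -6.46, -7.43, -8.4, -9.37]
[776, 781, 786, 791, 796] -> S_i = 776 + 5*i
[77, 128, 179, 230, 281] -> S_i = 77 + 51*i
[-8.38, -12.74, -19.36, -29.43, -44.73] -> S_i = -8.38*1.52^i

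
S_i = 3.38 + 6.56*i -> [3.38, 9.94, 16.5, 23.06, 29.62]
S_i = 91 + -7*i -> [91, 84, 77, 70, 63]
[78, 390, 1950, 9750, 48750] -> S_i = 78*5^i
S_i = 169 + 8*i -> [169, 177, 185, 193, 201]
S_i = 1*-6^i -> [1, -6, 36, -216, 1296]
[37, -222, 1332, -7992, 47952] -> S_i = 37*-6^i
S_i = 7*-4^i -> [7, -28, 112, -448, 1792]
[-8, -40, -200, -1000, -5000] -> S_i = -8*5^i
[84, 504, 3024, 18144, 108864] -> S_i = 84*6^i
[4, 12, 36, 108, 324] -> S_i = 4*3^i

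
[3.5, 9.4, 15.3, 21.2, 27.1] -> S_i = 3.50 + 5.90*i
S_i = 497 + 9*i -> [497, 506, 515, 524, 533]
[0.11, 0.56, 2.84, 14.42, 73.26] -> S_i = 0.11*5.08^i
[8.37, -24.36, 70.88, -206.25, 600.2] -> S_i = 8.37*(-2.91)^i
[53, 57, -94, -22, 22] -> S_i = Random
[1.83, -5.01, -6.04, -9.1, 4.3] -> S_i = Random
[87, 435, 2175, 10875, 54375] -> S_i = 87*5^i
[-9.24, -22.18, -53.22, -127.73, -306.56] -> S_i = -9.24*2.40^i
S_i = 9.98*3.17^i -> [9.98, 31.64, 100.29, 317.91, 1007.78]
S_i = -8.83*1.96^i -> [-8.83, -17.31, -33.92, -66.49, -130.31]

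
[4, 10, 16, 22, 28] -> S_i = 4 + 6*i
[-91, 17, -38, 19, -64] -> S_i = Random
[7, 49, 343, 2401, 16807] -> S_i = 7*7^i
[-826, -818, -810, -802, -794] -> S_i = -826 + 8*i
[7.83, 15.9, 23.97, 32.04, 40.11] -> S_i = 7.83 + 8.07*i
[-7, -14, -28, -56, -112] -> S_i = -7*2^i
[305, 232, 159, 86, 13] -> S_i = 305 + -73*i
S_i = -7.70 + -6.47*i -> [-7.7, -14.17, -20.64, -27.11, -33.58]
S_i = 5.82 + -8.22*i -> [5.82, -2.4, -10.62, -18.84, -27.06]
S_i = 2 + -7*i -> [2, -5, -12, -19, -26]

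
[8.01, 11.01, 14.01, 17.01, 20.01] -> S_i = 8.01 + 3.00*i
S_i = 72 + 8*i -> [72, 80, 88, 96, 104]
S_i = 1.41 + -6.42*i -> [1.41, -5.01, -11.43, -17.85, -24.27]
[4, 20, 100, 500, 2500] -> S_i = 4*5^i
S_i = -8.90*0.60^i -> [-8.9, -5.34, -3.2, -1.92, -1.15]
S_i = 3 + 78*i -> [3, 81, 159, 237, 315]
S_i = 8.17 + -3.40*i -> [8.17, 4.77, 1.37, -2.03, -5.43]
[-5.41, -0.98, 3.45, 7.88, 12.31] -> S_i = -5.41 + 4.43*i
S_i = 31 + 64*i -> [31, 95, 159, 223, 287]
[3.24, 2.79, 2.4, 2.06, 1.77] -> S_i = 3.24*0.86^i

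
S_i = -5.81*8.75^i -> [-5.81, -50.84, -444.83, -3892.25, -34057.15]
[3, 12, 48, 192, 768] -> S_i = 3*4^i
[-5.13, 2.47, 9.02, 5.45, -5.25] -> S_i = Random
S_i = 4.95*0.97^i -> [4.95, 4.8, 4.66, 4.52, 4.38]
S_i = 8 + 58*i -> [8, 66, 124, 182, 240]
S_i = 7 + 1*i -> [7, 8, 9, 10, 11]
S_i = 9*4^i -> [9, 36, 144, 576, 2304]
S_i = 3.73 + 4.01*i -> [3.73, 7.74, 11.75, 15.76, 19.77]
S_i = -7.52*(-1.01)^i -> [-7.52, 7.6, -7.67, 7.75, -7.83]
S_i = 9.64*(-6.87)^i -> [9.64, -66.23, 454.98, -3125.7, 21473.56]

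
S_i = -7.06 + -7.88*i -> [-7.06, -14.94, -22.82, -30.7, -38.58]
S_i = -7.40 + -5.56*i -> [-7.4, -12.96, -18.52, -24.08, -29.64]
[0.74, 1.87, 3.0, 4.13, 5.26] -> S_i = 0.74 + 1.13*i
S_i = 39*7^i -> [39, 273, 1911, 13377, 93639]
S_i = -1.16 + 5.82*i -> [-1.16, 4.66, 10.48, 16.3, 22.12]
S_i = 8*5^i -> [8, 40, 200, 1000, 5000]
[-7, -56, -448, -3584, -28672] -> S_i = -7*8^i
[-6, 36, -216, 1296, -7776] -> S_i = -6*-6^i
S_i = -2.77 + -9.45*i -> [-2.77, -12.22, -21.67, -31.12, -40.57]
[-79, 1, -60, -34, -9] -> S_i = Random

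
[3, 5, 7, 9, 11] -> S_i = 3 + 2*i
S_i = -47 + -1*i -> [-47, -48, -49, -50, -51]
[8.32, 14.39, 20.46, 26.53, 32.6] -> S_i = 8.32 + 6.07*i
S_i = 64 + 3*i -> [64, 67, 70, 73, 76]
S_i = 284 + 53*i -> [284, 337, 390, 443, 496]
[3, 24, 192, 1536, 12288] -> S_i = 3*8^i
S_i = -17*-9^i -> [-17, 153, -1377, 12393, -111537]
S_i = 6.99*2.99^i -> [6.99, 20.9, 62.49, 186.85, 558.68]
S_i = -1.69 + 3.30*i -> [-1.69, 1.61, 4.91, 8.21, 11.51]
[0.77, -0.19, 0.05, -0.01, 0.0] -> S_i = 0.77*(-0.25)^i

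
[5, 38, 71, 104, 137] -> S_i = 5 + 33*i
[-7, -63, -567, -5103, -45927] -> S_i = -7*9^i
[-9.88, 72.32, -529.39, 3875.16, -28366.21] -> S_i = -9.88*(-7.32)^i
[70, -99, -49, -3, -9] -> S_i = Random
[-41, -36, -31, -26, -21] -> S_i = -41 + 5*i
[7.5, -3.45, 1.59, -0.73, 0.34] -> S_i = 7.50*(-0.46)^i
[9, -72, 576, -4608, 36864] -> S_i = 9*-8^i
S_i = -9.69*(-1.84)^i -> [-9.69, 17.83, -32.81, 60.36, -111.07]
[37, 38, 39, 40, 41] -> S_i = 37 + 1*i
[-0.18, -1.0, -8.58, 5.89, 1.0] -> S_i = Random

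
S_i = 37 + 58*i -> [37, 95, 153, 211, 269]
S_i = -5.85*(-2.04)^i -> [-5.85, 11.93, -24.35, 49.66, -101.32]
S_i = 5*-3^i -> [5, -15, 45, -135, 405]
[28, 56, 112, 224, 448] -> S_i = 28*2^i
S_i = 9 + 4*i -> [9, 13, 17, 21, 25]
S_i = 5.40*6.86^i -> [5.4, 37.04, 254.12, 1743.28, 11958.87]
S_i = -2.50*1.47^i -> [-2.5, -3.68, -5.4, -7.94, -11.67]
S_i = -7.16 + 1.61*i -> [-7.16, -5.55, -3.94, -2.33, -0.72]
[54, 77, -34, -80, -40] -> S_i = Random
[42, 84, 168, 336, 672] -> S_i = 42*2^i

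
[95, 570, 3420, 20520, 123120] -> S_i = 95*6^i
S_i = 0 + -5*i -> [0, -5, -10, -15, -20]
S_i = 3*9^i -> [3, 27, 243, 2187, 19683]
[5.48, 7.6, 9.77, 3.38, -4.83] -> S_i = Random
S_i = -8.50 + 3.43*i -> [-8.5, -5.07, -1.64, 1.79, 5.22]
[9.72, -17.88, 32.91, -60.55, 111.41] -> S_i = 9.72*(-1.84)^i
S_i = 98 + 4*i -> [98, 102, 106, 110, 114]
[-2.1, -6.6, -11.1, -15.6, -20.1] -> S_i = -2.10 + -4.50*i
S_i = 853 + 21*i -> [853, 874, 895, 916, 937]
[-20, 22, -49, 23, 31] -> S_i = Random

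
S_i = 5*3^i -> [5, 15, 45, 135, 405]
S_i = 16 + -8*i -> [16, 8, 0, -8, -16]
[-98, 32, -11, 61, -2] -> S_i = Random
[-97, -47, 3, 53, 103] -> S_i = -97 + 50*i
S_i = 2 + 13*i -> [2, 15, 28, 41, 54]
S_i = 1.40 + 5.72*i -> [1.4, 7.12, 12.84, 18.56, 24.28]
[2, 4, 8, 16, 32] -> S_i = 2*2^i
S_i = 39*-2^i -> [39, -78, 156, -312, 624]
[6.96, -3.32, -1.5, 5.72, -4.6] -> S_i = Random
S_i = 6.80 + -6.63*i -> [6.8, 0.17, -6.46, -13.09, -19.72]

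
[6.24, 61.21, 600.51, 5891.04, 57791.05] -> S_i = 6.24*9.81^i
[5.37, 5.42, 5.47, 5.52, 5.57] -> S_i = 5.37 + 0.05*i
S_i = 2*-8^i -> [2, -16, 128, -1024, 8192]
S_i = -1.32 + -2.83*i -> [-1.32, -4.15, -6.98, -9.81, -12.64]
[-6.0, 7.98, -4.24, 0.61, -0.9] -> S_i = Random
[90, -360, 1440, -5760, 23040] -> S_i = 90*-4^i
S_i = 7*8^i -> [7, 56, 448, 3584, 28672]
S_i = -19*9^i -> [-19, -171, -1539, -13851, -124659]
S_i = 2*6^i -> [2, 12, 72, 432, 2592]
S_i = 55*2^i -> [55, 110, 220, 440, 880]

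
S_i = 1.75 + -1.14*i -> [1.75, 0.61, -0.53, -1.67, -2.81]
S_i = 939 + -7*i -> [939, 932, 925, 918, 911]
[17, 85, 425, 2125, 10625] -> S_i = 17*5^i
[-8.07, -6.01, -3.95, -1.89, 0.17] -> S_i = -8.07 + 2.06*i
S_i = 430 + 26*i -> [430, 456, 482, 508, 534]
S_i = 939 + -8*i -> [939, 931, 923, 915, 907]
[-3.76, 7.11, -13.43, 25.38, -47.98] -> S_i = -3.76*(-1.89)^i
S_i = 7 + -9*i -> [7, -2, -11, -20, -29]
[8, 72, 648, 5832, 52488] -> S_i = 8*9^i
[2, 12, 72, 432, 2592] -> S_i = 2*6^i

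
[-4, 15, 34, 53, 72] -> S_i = -4 + 19*i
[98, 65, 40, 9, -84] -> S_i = Random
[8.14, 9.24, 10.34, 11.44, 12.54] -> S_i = 8.14 + 1.10*i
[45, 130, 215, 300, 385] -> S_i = 45 + 85*i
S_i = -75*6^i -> [-75, -450, -2700, -16200, -97200]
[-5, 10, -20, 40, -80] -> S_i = -5*-2^i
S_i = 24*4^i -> [24, 96, 384, 1536, 6144]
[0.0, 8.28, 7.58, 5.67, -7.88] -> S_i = Random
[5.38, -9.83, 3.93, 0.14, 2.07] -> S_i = Random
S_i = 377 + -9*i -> [377, 368, 359, 350, 341]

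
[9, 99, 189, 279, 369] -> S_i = 9 + 90*i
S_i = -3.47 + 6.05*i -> [-3.47, 2.58, 8.63, 14.68, 20.73]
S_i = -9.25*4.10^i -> [-9.25, -37.92, -155.49, -637.52, -2613.83]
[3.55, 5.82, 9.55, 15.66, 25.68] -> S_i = 3.55*1.64^i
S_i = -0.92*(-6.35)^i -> [-0.92, 5.84, -37.1, 235.56, -1495.83]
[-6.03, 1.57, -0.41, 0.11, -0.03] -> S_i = -6.03*(-0.26)^i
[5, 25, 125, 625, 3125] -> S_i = 5*5^i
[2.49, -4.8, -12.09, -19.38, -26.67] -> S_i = 2.49 + -7.29*i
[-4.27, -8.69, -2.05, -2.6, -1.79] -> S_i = Random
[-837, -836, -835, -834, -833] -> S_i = -837 + 1*i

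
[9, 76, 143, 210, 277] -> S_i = 9 + 67*i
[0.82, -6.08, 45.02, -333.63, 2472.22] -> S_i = 0.82*(-7.41)^i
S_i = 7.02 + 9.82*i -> [7.02, 16.84, 26.66, 36.48, 46.3]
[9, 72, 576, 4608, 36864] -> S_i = 9*8^i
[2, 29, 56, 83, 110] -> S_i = 2 + 27*i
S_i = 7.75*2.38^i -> [7.75, 18.44, 43.9, 104.48, 248.66]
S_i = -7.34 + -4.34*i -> [-7.34, -11.68, -16.02, -20.36, -24.7]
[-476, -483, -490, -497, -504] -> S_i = -476 + -7*i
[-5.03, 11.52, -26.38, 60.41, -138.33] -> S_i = -5.03*(-2.29)^i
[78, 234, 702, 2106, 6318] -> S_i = 78*3^i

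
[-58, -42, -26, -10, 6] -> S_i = -58 + 16*i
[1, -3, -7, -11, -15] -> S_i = 1 + -4*i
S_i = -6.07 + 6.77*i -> [-6.07, 0.7, 7.47, 14.24, 21.01]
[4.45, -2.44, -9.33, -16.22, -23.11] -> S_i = 4.45 + -6.89*i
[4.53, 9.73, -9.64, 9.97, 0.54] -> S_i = Random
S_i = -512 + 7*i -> [-512, -505, -498, -491, -484]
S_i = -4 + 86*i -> [-4, 82, 168, 254, 340]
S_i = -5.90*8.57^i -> [-5.9, -50.56, -433.32, -3713.59, -31825.5]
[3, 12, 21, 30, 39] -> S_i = 3 + 9*i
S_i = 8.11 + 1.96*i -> [8.11, 10.07, 12.03, 13.99, 15.95]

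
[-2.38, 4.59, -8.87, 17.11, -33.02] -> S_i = -2.38*(-1.93)^i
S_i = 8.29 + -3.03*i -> [8.29, 5.26, 2.23, -0.8, -3.83]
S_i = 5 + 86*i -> [5, 91, 177, 263, 349]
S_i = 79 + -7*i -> [79, 72, 65, 58, 51]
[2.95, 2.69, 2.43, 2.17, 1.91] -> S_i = 2.95 + -0.26*i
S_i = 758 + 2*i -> [758, 760, 762, 764, 766]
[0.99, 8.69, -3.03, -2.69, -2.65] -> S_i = Random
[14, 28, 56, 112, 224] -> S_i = 14*2^i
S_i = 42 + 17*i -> [42, 59, 76, 93, 110]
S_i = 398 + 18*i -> [398, 416, 434, 452, 470]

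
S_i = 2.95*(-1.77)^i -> [2.95, -5.22, 9.24, -16.36, 28.95]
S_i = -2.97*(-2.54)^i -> [-2.97, 7.54, -19.16, 48.67, -123.62]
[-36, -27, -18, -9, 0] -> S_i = -36 + 9*i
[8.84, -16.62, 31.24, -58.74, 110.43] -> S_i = 8.84*(-1.88)^i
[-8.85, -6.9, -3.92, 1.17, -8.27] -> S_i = Random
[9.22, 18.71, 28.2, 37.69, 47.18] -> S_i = 9.22 + 9.49*i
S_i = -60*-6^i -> [-60, 360, -2160, 12960, -77760]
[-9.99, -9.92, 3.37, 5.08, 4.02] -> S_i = Random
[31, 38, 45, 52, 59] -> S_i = 31 + 7*i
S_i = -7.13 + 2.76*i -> [-7.13, -4.37, -1.61, 1.15, 3.91]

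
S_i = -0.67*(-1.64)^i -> [-0.67, 1.1, -1.8, 2.96, -4.85]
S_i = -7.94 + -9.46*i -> [-7.94, -17.4, -26.86, -36.32, -45.78]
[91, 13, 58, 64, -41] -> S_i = Random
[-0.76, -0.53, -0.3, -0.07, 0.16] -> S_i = -0.76 + 0.23*i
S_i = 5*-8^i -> [5, -40, 320, -2560, 20480]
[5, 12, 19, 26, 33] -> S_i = 5 + 7*i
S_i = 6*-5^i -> [6, -30, 150, -750, 3750]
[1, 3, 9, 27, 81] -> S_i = 1*3^i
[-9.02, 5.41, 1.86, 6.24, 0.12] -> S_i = Random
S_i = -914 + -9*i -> [-914, -923, -932, -941, -950]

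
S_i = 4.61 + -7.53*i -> [4.61, -2.92, -10.45, -17.98, -25.51]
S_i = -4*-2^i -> [-4, 8, -16, 32, -64]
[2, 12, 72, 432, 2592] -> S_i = 2*6^i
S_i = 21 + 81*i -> [21, 102, 183, 264, 345]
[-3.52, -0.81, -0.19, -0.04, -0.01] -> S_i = -3.52*0.23^i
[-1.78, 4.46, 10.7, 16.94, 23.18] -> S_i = -1.78 + 6.24*i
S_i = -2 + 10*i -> [-2, 8, 18, 28, 38]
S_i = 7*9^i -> [7, 63, 567, 5103, 45927]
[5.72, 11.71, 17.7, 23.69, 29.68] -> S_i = 5.72 + 5.99*i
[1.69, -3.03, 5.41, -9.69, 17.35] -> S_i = 1.69*(-1.79)^i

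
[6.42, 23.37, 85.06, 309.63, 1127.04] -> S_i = 6.42*3.64^i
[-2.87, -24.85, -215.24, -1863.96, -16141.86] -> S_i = -2.87*8.66^i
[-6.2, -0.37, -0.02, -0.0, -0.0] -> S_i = -6.20*0.06^i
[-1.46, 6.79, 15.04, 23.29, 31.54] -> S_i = -1.46 + 8.25*i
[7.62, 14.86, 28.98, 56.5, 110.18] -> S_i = 7.62*1.95^i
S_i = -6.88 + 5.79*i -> [-6.88, -1.09, 4.7, 10.49, 16.28]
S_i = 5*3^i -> [5, 15, 45, 135, 405]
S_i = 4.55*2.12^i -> [4.55, 9.65, 20.45, 43.35, 91.91]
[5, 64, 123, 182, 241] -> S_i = 5 + 59*i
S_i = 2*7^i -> [2, 14, 98, 686, 4802]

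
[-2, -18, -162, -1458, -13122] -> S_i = -2*9^i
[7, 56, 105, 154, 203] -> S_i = 7 + 49*i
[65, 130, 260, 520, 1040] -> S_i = 65*2^i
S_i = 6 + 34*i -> [6, 40, 74, 108, 142]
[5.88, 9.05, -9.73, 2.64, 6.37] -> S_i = Random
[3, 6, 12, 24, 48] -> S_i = 3*2^i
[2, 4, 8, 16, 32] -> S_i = 2*2^i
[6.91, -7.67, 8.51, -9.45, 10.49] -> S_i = 6.91*(-1.11)^i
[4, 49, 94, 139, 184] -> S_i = 4 + 45*i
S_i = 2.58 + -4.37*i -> [2.58, -1.79, -6.16, -10.53, -14.9]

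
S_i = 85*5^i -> [85, 425, 2125, 10625, 53125]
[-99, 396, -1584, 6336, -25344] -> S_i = -99*-4^i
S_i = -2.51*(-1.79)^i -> [-2.51, 4.49, -8.04, 14.4, -25.77]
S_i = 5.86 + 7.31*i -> [5.86, 13.17, 20.48, 27.79, 35.1]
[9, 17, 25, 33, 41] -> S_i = 9 + 8*i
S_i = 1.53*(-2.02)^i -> [1.53, -3.09, 6.24, -12.61, 25.47]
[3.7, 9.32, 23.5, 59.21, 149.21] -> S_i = 3.70*2.52^i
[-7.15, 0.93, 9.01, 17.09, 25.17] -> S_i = -7.15 + 8.08*i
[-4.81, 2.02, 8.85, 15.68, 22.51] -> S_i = -4.81 + 6.83*i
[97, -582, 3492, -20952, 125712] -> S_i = 97*-6^i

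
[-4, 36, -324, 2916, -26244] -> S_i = -4*-9^i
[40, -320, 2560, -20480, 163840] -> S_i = 40*-8^i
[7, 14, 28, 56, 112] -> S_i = 7*2^i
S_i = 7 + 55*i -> [7, 62, 117, 172, 227]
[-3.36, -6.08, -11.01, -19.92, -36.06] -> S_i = -3.36*1.81^i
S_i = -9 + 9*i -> [-9, 0, 9, 18, 27]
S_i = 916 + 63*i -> [916, 979, 1042, 1105, 1168]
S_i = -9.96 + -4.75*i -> [-9.96, -14.71, -19.46, -24.21, -28.96]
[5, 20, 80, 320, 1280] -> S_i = 5*4^i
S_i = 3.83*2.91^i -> [3.83, 11.15, 32.43, 94.38, 274.64]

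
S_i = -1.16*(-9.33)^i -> [-1.16, 10.82, -100.98, 942.11, -8789.91]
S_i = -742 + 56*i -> [-742, -686, -630, -574, -518]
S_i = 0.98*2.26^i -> [0.98, 2.21, 5.01, 11.31, 25.57]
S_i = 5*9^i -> [5, 45, 405, 3645, 32805]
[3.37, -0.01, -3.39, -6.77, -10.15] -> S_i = 3.37 + -3.38*i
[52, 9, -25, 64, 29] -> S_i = Random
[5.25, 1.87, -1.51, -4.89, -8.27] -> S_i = 5.25 + -3.38*i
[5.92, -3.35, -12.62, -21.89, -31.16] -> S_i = 5.92 + -9.27*i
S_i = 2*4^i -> [2, 8, 32, 128, 512]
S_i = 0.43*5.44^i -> [0.43, 2.34, 12.73, 69.23, 376.59]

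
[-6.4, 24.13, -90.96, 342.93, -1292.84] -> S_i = -6.40*(-3.77)^i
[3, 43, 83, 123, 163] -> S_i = 3 + 40*i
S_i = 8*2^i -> [8, 16, 32, 64, 128]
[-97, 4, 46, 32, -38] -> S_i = Random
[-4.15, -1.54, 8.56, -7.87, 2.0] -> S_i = Random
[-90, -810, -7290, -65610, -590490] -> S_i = -90*9^i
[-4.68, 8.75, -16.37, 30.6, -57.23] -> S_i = -4.68*(-1.87)^i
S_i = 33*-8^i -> [33, -264, 2112, -16896, 135168]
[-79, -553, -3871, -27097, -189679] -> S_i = -79*7^i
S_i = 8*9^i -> [8, 72, 648, 5832, 52488]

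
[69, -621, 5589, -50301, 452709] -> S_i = 69*-9^i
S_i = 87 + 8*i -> [87, 95, 103, 111, 119]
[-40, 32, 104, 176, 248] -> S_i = -40 + 72*i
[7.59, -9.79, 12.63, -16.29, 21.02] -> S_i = 7.59*(-1.29)^i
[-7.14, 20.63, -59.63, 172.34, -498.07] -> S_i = -7.14*(-2.89)^i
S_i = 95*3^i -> [95, 285, 855, 2565, 7695]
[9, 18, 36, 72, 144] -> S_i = 9*2^i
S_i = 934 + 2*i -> [934, 936, 938, 940, 942]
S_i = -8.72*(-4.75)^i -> [-8.72, 41.42, -196.74, 934.54, -4439.06]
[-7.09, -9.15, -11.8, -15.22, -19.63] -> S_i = -7.09*1.29^i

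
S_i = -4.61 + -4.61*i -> [-4.61, -9.22, -13.83, -18.44, -23.05]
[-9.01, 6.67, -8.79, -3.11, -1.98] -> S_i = Random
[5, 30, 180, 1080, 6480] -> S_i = 5*6^i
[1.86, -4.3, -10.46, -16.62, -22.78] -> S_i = 1.86 + -6.16*i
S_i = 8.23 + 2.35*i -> [8.23, 10.58, 12.93, 15.28, 17.63]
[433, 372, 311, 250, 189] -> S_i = 433 + -61*i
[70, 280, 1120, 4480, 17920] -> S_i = 70*4^i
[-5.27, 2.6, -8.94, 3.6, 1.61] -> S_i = Random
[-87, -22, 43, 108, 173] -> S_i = -87 + 65*i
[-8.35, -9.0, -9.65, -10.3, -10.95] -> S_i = -8.35 + -0.65*i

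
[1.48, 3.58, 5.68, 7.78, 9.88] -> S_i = 1.48 + 2.10*i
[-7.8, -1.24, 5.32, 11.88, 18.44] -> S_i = -7.80 + 6.56*i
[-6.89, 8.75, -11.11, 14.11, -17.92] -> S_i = -6.89*(-1.27)^i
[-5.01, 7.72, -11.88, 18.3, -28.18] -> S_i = -5.01*(-1.54)^i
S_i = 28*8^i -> [28, 224, 1792, 14336, 114688]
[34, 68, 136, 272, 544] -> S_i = 34*2^i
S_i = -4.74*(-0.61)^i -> [-4.74, 2.89, -1.76, 1.08, -0.66]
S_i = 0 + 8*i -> [0, 8, 16, 24, 32]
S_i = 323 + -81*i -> [323, 242, 161, 80, -1]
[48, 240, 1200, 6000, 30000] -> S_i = 48*5^i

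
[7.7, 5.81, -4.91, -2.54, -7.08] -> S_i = Random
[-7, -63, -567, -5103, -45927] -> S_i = -7*9^i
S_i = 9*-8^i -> [9, -72, 576, -4608, 36864]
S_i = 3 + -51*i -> [3, -48, -99, -150, -201]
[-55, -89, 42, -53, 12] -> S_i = Random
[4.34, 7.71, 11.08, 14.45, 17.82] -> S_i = 4.34 + 3.37*i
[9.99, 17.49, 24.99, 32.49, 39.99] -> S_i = 9.99 + 7.50*i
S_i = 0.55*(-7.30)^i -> [0.55, -4.02, 29.31, -213.96, 1561.9]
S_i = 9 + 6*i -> [9, 15, 21, 27, 33]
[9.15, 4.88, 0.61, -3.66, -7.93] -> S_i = 9.15 + -4.27*i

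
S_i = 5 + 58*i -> [5, 63, 121, 179, 237]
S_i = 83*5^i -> [83, 415, 2075, 10375, 51875]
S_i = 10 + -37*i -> [10, -27, -64, -101, -138]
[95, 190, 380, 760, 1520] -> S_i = 95*2^i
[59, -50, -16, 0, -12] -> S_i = Random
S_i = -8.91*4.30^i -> [-8.91, -38.31, -164.75, -708.41, -3046.15]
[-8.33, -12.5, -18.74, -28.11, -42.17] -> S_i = -8.33*1.50^i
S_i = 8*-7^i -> [8, -56, 392, -2744, 19208]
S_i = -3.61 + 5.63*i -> [-3.61, 2.02, 7.65, 13.28, 18.91]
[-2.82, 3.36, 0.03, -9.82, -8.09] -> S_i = Random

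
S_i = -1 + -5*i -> [-1, -6, -11, -16, -21]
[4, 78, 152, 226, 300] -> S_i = 4 + 74*i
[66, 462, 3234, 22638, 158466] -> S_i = 66*7^i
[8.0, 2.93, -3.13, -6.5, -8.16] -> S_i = Random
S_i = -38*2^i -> [-38, -76, -152, -304, -608]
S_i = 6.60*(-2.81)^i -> [6.6, -18.55, 52.11, -146.44, 411.5]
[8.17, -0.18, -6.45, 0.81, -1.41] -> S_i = Random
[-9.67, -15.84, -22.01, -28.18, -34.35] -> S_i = -9.67 + -6.17*i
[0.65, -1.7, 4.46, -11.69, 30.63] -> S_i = 0.65*(-2.62)^i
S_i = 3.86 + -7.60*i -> [3.86, -3.74, -11.34, -18.94, -26.54]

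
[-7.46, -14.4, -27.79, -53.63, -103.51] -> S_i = -7.46*1.93^i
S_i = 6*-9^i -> [6, -54, 486, -4374, 39366]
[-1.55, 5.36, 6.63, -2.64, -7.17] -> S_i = Random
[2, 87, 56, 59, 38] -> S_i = Random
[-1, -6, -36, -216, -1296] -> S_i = -1*6^i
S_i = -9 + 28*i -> [-9, 19, 47, 75, 103]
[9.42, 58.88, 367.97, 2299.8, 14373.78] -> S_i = 9.42*6.25^i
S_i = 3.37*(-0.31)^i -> [3.37, -1.04, 0.32, -0.1, 0.03]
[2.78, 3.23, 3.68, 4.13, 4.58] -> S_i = 2.78 + 0.45*i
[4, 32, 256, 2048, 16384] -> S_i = 4*8^i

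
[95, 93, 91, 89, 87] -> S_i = 95 + -2*i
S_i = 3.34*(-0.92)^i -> [3.34, -3.07, 2.83, -2.6, 2.39]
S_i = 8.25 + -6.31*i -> [8.25, 1.94, -4.37, -10.68, -16.99]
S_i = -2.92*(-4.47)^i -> [-2.92, 13.05, -58.34, 260.8, -1165.77]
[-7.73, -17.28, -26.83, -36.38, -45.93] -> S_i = -7.73 + -9.55*i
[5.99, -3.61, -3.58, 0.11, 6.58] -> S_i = Random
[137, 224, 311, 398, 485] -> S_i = 137 + 87*i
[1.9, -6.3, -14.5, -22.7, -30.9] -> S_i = 1.90 + -8.20*i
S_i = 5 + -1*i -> [5, 4, 3, 2, 1]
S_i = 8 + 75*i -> [8, 83, 158, 233, 308]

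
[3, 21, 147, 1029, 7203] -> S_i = 3*7^i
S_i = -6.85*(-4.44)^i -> [-6.85, 30.41, -135.04, 599.57, -2662.09]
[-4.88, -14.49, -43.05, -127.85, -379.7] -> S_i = -4.88*2.97^i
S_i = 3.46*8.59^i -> [3.46, 29.72, 255.31, 2193.09, 18838.61]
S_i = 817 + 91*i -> [817, 908, 999, 1090, 1181]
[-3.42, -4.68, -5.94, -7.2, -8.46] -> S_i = -3.42 + -1.26*i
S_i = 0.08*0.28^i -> [0.08, 0.02, 0.01, 0.0, 0.0]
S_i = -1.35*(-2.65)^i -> [-1.35, 3.58, -9.48, 25.12, -66.58]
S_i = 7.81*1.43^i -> [7.81, 11.17, 15.97, 22.84, 32.66]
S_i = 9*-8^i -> [9, -72, 576, -4608, 36864]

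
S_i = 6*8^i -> [6, 48, 384, 3072, 24576]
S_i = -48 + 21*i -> [-48, -27, -6, 15, 36]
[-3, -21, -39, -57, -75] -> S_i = -3 + -18*i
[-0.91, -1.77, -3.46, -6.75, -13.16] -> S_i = -0.91*1.95^i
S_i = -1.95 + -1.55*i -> [-1.95, -3.5, -5.05, -6.6, -8.15]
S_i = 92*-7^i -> [92, -644, 4508, -31556, 220892]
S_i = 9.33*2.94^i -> [9.33, 27.43, 80.64, 237.1, 697.06]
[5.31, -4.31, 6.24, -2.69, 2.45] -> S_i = Random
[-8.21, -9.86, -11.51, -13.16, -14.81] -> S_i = -8.21 + -1.65*i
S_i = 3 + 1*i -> [3, 4, 5, 6, 7]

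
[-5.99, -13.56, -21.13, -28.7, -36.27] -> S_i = -5.99 + -7.57*i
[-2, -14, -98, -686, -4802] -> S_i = -2*7^i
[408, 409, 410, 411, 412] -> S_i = 408 + 1*i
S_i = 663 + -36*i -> [663, 627, 591, 555, 519]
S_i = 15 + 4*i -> [15, 19, 23, 27, 31]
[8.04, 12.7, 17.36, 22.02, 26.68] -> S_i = 8.04 + 4.66*i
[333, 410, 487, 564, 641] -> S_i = 333 + 77*i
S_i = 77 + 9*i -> [77, 86, 95, 104, 113]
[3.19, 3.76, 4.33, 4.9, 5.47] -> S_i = 3.19 + 0.57*i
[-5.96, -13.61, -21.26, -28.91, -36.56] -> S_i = -5.96 + -7.65*i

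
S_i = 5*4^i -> [5, 20, 80, 320, 1280]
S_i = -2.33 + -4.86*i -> [-2.33, -7.19, -12.05, -16.91, -21.77]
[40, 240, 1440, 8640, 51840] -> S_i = 40*6^i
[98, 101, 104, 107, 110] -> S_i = 98 + 3*i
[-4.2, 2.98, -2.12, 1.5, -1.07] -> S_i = -4.20*(-0.71)^i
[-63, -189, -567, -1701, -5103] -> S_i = -63*3^i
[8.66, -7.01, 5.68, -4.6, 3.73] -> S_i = 8.66*(-0.81)^i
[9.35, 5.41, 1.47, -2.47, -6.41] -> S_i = 9.35 + -3.94*i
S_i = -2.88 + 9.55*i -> [-2.88, 6.67, 16.22, 25.77, 35.32]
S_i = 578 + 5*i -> [578, 583, 588, 593, 598]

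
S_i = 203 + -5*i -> [203, 198, 193, 188, 183]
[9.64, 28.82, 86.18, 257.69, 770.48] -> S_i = 9.64*2.99^i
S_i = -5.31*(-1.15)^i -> [-5.31, 6.11, -7.02, 8.08, -9.29]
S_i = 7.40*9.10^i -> [7.4, 67.34, 612.79, 5576.43, 50745.47]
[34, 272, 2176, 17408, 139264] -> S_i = 34*8^i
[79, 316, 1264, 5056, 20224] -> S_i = 79*4^i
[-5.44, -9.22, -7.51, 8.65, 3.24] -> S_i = Random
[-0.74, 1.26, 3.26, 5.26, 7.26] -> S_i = -0.74 + 2.00*i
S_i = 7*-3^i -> [7, -21, 63, -189, 567]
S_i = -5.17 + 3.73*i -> [-5.17, -1.44, 2.29, 6.02, 9.75]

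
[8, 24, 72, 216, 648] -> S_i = 8*3^i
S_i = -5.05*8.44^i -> [-5.05, -42.62, -359.73, -3036.12, -25624.84]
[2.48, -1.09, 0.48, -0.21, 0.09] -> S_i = 2.48*(-0.44)^i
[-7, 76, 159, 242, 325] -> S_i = -7 + 83*i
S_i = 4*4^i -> [4, 16, 64, 256, 1024]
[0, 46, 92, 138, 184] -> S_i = 0 + 46*i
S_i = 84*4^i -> [84, 336, 1344, 5376, 21504]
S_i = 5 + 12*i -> [5, 17, 29, 41, 53]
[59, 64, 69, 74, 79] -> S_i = 59 + 5*i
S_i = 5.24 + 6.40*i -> [5.24, 11.64, 18.04, 24.44, 30.84]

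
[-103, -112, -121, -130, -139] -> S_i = -103 + -9*i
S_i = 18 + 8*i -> [18, 26, 34, 42, 50]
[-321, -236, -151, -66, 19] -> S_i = -321 + 85*i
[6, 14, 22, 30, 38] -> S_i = 6 + 8*i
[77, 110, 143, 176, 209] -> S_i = 77 + 33*i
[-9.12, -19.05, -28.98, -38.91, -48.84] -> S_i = -9.12 + -9.93*i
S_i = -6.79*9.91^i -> [-6.79, -67.29, -666.83, -6608.32, -65488.4]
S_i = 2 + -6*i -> [2, -4, -10, -16, -22]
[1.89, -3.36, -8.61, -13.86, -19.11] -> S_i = 1.89 + -5.25*i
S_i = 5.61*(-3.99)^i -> [5.61, -22.38, 89.31, -356.35, 1421.85]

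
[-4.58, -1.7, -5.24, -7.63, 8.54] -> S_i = Random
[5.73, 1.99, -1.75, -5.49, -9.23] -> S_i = 5.73 + -3.74*i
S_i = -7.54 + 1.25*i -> [-7.54, -6.29, -5.04, -3.79, -2.54]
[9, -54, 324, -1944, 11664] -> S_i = 9*-6^i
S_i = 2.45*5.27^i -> [2.45, 12.91, 68.04, 358.59, 1889.77]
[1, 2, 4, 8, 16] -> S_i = 1*2^i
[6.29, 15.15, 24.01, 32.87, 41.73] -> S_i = 6.29 + 8.86*i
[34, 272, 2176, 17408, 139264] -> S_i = 34*8^i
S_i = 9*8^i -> [9, 72, 576, 4608, 36864]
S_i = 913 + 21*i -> [913, 934, 955, 976, 997]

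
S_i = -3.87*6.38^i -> [-3.87, -24.69, -157.53, -1005.02, -6412.0]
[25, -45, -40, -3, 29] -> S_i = Random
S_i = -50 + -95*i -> [-50, -145, -240, -335, -430]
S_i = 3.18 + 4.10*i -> [3.18, 7.28, 11.38, 15.48, 19.58]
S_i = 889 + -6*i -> [889, 883, 877, 871, 865]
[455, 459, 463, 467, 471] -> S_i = 455 + 4*i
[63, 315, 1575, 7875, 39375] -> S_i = 63*5^i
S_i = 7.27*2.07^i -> [7.27, 15.05, 31.15, 64.48, 133.48]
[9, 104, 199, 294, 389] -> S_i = 9 + 95*i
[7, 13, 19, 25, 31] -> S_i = 7 + 6*i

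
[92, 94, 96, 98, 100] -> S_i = 92 + 2*i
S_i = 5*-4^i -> [5, -20, 80, -320, 1280]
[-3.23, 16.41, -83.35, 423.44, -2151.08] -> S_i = -3.23*(-5.08)^i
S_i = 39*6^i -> [39, 234, 1404, 8424, 50544]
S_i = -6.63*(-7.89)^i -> [-6.63, 52.31, -412.73, 3256.45, -25693.4]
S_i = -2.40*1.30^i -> [-2.4, -3.12, -4.06, -5.27, -6.85]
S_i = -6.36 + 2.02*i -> [-6.36, -4.34, -2.32, -0.3, 1.72]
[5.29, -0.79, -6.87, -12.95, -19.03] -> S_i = 5.29 + -6.08*i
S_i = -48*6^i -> [-48, -288, -1728, -10368, -62208]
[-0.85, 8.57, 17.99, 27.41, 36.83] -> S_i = -0.85 + 9.42*i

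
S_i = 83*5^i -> [83, 415, 2075, 10375, 51875]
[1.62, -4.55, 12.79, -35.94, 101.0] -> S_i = 1.62*(-2.81)^i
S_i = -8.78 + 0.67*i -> [-8.78, -8.11, -7.44, -6.77, -6.1]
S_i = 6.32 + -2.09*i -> [6.32, 4.23, 2.14, 0.05, -2.04]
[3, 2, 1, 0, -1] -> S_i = 3 + -1*i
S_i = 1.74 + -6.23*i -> [1.74, -4.49, -10.72, -16.95, -23.18]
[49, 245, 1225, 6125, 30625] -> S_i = 49*5^i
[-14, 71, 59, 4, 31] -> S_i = Random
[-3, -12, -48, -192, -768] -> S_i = -3*4^i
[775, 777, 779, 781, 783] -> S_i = 775 + 2*i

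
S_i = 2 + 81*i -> [2, 83, 164, 245, 326]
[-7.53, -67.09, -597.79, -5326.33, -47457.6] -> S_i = -7.53*8.91^i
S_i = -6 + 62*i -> [-6, 56, 118, 180, 242]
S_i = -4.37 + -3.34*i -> [-4.37, -7.71, -11.05, -14.39, -17.73]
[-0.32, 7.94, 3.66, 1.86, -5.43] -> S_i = Random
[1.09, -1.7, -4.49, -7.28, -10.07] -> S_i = 1.09 + -2.79*i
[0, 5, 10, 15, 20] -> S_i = 0 + 5*i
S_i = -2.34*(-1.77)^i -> [-2.34, 4.14, -7.33, 12.98, -22.97]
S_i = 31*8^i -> [31, 248, 1984, 15872, 126976]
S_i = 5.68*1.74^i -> [5.68, 9.88, 17.2, 29.92, 52.06]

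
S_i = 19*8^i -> [19, 152, 1216, 9728, 77824]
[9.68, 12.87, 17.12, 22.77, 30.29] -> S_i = 9.68*1.33^i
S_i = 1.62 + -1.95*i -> [1.62, -0.33, -2.28, -4.23, -6.18]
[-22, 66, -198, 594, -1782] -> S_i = -22*-3^i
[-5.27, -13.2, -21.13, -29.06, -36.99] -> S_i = -5.27 + -7.93*i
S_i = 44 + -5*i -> [44, 39, 34, 29, 24]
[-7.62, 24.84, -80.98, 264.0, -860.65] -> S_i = -7.62*(-3.26)^i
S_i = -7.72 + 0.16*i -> [-7.72, -7.56, -7.4, -7.24, -7.08]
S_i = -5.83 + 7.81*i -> [-5.83, 1.98, 9.79, 17.6, 25.41]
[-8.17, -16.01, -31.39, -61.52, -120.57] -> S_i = -8.17*1.96^i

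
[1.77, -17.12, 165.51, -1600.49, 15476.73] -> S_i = 1.77*(-9.67)^i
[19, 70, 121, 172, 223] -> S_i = 19 + 51*i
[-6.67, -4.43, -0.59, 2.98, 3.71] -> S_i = Random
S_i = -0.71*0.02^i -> [-0.71, -0.01, -0.0, -0.0, -0.0]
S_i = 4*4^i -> [4, 16, 64, 256, 1024]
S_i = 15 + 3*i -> [15, 18, 21, 24, 27]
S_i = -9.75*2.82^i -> [-9.75, -27.49, -77.54, -218.65, -616.6]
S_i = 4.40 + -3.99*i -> [4.4, 0.41, -3.58, -7.57, -11.56]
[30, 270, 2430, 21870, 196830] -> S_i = 30*9^i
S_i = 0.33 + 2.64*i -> [0.33, 2.97, 5.61, 8.25, 10.89]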